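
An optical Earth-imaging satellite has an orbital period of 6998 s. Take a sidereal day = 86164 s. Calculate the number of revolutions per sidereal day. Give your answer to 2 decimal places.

12.31

Orbits per sidereal day = 86164 / 6998.0 = 12.313.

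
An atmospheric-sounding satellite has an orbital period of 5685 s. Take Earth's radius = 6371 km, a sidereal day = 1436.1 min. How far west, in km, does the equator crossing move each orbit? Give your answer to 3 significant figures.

2640 km

During one orbit Earth rotates (5685.0 / 86166) × 360° = 23.75°.
At the equator that is 23.75° × (2π·6371/360) km/° = 23.75 × 111.2 = 2641 km.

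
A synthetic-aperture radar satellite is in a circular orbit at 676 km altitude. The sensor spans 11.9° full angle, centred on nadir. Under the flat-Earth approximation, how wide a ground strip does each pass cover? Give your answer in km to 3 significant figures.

Half-angle = 11.9°/2 = 5.95°.
Swath width ≈ 2h·tan(θ/2) = 2 × 676 × tan(5.95°) = 140.9 km.

141 km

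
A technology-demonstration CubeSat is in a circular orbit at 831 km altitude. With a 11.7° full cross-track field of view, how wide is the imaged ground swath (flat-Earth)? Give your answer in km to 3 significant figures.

Half-angle = 11.7°/2 = 5.85°.
Swath width ≈ 2h·tan(θ/2) = 2 × 831 × tan(5.85°) = 170.3 km.

170 km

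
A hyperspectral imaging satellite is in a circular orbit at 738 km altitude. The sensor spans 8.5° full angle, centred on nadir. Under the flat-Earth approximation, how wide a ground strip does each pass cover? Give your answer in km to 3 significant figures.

110 km

Half-angle = 8.5°/2 = 4.25°.
Swath width ≈ 2h·tan(θ/2) = 2 × 738 × tan(4.25°) = 109.7 km.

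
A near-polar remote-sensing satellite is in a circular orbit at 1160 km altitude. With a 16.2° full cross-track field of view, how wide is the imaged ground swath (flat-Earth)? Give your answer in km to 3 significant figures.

330 km

Half-angle = 16.2°/2 = 8.1°.
Swath width ≈ 2h·tan(θ/2) = 2 × 1160 × tan(8.1°) = 330.2 km.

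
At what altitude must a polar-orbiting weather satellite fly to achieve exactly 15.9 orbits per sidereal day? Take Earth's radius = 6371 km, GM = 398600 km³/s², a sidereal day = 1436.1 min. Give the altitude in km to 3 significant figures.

Required period T = 86166 / 15.9 = 5419.2 s.
From T = 2π√(a³/μ): a = (μ T²/4π²)^(1/3) = (398600 × 5419.2² / 4π²)^(1/3) = 6668 km.
Altitude h = a − R = 6668 − 6371 = 297 km.

297 km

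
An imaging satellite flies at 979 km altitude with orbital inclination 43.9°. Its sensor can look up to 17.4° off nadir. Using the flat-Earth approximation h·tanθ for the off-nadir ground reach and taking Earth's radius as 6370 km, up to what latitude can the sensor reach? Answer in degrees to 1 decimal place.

46.7°

For a prograde orbit the ground track reaches latitude ±i = ±43.9°.
Sensor half-swath on the ground ≈ 979·tan(17.4°) = 307 km = 2.76° of latitude.
Maximum observable latitude ≈ 43.9 + 2.76 = 46.7°.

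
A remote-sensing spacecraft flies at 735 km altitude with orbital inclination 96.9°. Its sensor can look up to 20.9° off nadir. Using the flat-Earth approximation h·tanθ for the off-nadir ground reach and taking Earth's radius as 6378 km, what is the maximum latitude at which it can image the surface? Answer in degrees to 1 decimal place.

Retrograde orbit: the ground track reaches ±(180° − i) = ±(180 − 96.9) = ±83.1°.
Sensor half-swath on the ground ≈ 735·tan(20.9°) = 281 km = 2.52° of latitude.
Maximum observable latitude ≈ 83.1 + 2.52 = 85.6°.

85.6°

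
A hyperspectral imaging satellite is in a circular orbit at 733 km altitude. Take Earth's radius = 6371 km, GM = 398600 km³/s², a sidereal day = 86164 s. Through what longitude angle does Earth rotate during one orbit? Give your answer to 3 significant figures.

24.9°

Semi-major axis a = 6371 + 733 = 7104 km. Period T = 2π√(a³/μ) = 2π√(7104³/398600) = 5958.9 s = 99.31 min.
During one orbit Earth rotates (5958.9 / 86164) × 360° = 24.90°.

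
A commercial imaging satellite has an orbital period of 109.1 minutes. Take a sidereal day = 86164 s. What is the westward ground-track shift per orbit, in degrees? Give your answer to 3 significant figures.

T = 109.1 min = 6546.0 s.
During one orbit Earth rotates (6546.0 / 86164) × 360° = 27.35°.

27.3°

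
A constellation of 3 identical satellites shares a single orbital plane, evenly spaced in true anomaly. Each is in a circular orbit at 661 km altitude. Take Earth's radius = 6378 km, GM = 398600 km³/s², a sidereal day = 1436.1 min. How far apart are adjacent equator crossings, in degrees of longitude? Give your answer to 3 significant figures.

Semi-major axis a = 6378 + 661 = 7039 km. Period T = 2π√(a³/μ) = 2π√(7039³/398600) = 5877.3 s = 97.95 min.
Single-satellite node shift = (5877.3/86166) × 360° = 24.56°.
With 3 satellites evenly phased, successive equator crossings are 24.56/3 = 8.185° apart.

8.19°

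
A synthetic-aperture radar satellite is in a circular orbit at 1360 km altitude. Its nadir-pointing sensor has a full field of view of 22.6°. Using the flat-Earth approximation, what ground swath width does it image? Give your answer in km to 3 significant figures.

544 km

Half-angle = 22.6°/2 = 11.3°.
Swath width ≈ 2h·tan(θ/2) = 2 × 1360 × tan(11.3°) = 543.5 km.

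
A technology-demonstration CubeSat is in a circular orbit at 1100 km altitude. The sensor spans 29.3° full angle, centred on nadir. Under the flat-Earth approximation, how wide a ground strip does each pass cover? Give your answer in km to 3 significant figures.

575 km

Half-angle = 29.3°/2 = 14.65°.
Swath width ≈ 2h·tan(θ/2) = 2 × 1100 × tan(14.65°) = 575.1 km.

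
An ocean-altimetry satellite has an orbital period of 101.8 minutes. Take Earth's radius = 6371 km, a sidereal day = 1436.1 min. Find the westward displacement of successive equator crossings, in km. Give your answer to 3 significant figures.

T = 101.8 min = 6108.0 s.
During one orbit Earth rotates (6108.0 / 86166) × 360° = 25.52°.
At the equator that is 25.52° × (2π·6371/360) km/° = 25.52 × 111.2 = 2838 km.

2840 km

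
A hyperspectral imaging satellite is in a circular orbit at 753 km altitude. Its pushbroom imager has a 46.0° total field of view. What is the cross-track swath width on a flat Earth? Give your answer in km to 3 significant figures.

639 km

Half-angle = 46.0°/2 = 23°.
Swath width ≈ 2h·tan(θ/2) = 2 × 753 × tan(23°) = 639.3 km.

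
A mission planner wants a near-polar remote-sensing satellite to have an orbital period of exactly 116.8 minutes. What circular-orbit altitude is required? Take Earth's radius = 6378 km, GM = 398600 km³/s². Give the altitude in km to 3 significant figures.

T = 116.8 min = 7008.0 s.
From T = 2π√(a³/μ): a = (μ T²/4π²)^(1/3) = (398600 × 7008.0² / 4π²)^(1/3) = 7915 km.
Altitude h = a − R = 7915 − 6378 = 1537 km.

1540 km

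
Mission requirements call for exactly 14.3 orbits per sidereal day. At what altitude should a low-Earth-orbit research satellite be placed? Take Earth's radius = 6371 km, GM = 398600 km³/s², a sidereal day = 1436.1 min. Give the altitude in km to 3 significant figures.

786 km

Required period T = 86166 / 14.3 = 6025.6 s.
From T = 2π√(a³/μ): a = (μ T²/4π²)^(1/3) = (398600 × 6025.6² / 4π²)^(1/3) = 7157 km.
Altitude h = a − R = 7157 − 6371 = 786 km.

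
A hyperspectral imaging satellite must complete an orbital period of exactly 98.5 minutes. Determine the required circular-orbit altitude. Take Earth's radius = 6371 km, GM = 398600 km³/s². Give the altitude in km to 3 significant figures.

T = 98.5 min = 5910.0 s.
From T = 2π√(a³/μ): a = (μ T²/4π²)^(1/3) = (398600 × 5910.0² / 4π²)^(1/3) = 7065 km.
Altitude h = a − R = 7065 − 6371 = 694 km.

694 km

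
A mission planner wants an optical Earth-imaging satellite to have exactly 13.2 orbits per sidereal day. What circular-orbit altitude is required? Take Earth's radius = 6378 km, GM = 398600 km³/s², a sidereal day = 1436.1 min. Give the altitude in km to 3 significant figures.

1170 km

Required period T = 86166 / 13.2 = 6527.7 s.
From T = 2π√(a³/μ): a = (μ T²/4π²)^(1/3) = (398600 × 6527.7² / 4π²)^(1/3) = 7549 km.
Altitude h = a − R = 7549 − 6378 = 1171 km.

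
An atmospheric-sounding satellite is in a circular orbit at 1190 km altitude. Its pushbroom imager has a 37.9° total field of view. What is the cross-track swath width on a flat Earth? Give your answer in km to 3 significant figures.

Half-angle = 37.9°/2 = 18.95°.
Swath width ≈ 2h·tan(θ/2) = 2 × 1190 × tan(18.95°) = 817.2 km.

817 km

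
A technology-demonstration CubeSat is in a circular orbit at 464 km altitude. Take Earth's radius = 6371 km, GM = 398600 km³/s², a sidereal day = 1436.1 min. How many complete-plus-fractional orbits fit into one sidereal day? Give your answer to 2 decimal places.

15.32

Semi-major axis a = 6371 + 464 = 6835 km. Period T = 2π√(a³/μ) = 2π√(6835³/398600) = 5623.7 s = 93.73 min.
Orbits per sidereal day = 86166 / 5623.7 = 15.322.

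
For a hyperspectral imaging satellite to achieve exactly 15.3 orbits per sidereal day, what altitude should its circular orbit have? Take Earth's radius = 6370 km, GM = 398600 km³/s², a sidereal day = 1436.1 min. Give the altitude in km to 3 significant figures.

472 km

Required period T = 86166 / 15.3 = 5631.8 s.
From T = 2π√(a³/μ): a = (μ T²/4π²)^(1/3) = (398600 × 5631.8² / 4π²)^(1/3) = 6842 km.
Altitude h = a − R = 6842 − 6370 = 472 km.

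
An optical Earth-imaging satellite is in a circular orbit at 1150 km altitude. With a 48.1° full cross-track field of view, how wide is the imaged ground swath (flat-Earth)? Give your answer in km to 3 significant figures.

1030 km

Half-angle = 48.1°/2 = 24.05°.
Swath width ≈ 2h·tan(θ/2) = 2 × 1150 × tan(24.05°) = 1026.4 km.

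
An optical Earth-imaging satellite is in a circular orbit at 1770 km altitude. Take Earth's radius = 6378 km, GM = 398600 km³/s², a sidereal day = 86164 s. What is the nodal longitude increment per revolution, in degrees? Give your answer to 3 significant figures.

Semi-major axis a = 6378 + 1770 = 8148 km. Period T = 2π√(a³/μ) = 2π√(8148³/398600) = 7319.6 s = 121.99 min.
During one orbit Earth rotates (7319.6 / 86164) × 360° = 30.58°.

30.6°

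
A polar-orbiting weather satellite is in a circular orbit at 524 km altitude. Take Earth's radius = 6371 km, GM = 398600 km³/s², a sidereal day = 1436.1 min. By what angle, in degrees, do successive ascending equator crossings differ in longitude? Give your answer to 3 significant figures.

23.8°

Semi-major axis a = 6371 + 524 = 6895 km. Period T = 2π√(a³/μ) = 2π√(6895³/398600) = 5697.9 s = 94.96 min.
During one orbit Earth rotates (5697.9 / 86166) × 360° = 23.81°.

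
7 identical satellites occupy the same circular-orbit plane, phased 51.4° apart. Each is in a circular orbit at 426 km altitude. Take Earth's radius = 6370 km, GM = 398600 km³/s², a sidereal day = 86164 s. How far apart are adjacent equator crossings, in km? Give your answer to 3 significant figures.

Semi-major axis a = 6370 + 426 = 6796 km. Period T = 2π√(a³/μ) = 2π√(6796³/398600) = 5575.6 s = 92.93 min.
Single-satellite node shift = (5575.6/86164) × 360° = 23.30°.
With 7 satellites evenly phased, successive equator crossings are 23.30/7 = 3.328° apart.
That is 3.328 × 111.2 = 370 km at the equator.

370 km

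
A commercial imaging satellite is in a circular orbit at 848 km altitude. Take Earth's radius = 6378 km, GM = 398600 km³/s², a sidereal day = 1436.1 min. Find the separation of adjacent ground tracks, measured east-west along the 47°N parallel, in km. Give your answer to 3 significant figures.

1940 km

Semi-major axis a = 6378 + 848 = 7226 km. Period T = 2π√(a³/μ) = 2π√(7226³/398600) = 6113.1 s = 101.88 min.
Node shift per orbit = (6113.1/86166) × 360° = 25.54°.
Equatorial spacing = 25.54 × 111.3 km/° = 2843 km.
At 47° latitude, spacing = 2843 × cos(47°) = 1939 km.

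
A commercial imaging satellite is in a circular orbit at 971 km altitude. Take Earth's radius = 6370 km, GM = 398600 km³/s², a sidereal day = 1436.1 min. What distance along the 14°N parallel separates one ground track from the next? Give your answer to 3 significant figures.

2820 km

Semi-major axis a = 6370 + 971 = 7341 km. Period T = 2π√(a³/μ) = 2π√(7341³/398600) = 6259.6 s = 104.33 min.
Node shift per orbit = (6259.6/86166) × 360° = 26.15°.
Equatorial spacing = 26.15 × 111.2 km/° = 2908 km.
At 14° latitude, spacing = 2908 × cos(14°) = 2821 km.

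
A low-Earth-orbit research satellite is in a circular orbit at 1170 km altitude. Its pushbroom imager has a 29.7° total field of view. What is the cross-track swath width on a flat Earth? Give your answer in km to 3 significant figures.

620 km

Half-angle = 29.7°/2 = 14.85°.
Swath width ≈ 2h·tan(θ/2) = 2 × 1170 × tan(14.85°) = 620.4 km.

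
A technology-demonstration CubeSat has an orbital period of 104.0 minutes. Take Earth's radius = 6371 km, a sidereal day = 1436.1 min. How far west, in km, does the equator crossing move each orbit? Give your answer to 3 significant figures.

2900 km

T = 104.0 min = 6240.0 s.
During one orbit Earth rotates (6240.0 / 86166) × 360° = 26.07°.
At the equator that is 26.07° × (2π·6371/360) km/° = 26.07 × 111.2 = 2899 km.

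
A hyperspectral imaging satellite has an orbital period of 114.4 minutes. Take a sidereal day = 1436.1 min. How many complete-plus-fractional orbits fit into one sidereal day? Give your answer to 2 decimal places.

T = 114.4 min = 6864.0 s.
Orbits per sidereal day = 86166 / 6864.0 = 12.553.

12.55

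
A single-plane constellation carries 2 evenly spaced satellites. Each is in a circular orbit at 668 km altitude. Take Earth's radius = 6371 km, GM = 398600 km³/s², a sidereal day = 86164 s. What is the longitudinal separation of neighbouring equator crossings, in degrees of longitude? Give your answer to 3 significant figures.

12.3°

Semi-major axis a = 6371 + 668 = 7039 km. Period T = 2π√(a³/μ) = 2π√(7039³/398600) = 5877.3 s = 97.95 min.
Single-satellite node shift = (5877.3/86164) × 360° = 24.56°.
With 2 satellites evenly phased, successive equator crossings are 24.56/2 = 12.278° apart.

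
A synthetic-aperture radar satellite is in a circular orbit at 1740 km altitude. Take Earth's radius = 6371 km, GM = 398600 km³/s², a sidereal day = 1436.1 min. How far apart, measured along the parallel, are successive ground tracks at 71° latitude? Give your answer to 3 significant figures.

1100 km

Semi-major axis a = 6371 + 1740 = 8111 km. Period T = 2π√(a³/μ) = 2π√(8111³/398600) = 7269.8 s = 121.16 min.
Node shift per orbit = (7269.8/86166) × 360° = 30.37°.
Equatorial spacing = 30.37 × 111.2 km/° = 3377 km.
At 71° latitude, spacing = 3377 × cos(71°) = 1100 km.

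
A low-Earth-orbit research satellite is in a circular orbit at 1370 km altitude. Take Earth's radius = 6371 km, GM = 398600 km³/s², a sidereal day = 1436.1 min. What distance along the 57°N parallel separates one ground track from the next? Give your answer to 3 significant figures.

1720 km

Semi-major axis a = 6371 + 1370 = 7741 km. Period T = 2π√(a³/μ) = 2π√(7741³/398600) = 6778.1 s = 112.97 min.
Node shift per orbit = (6778.1/86166) × 360° = 28.32°.
Equatorial spacing = 28.32 × 111.2 km/° = 3149 km.
At 57° latitude, spacing = 3149 × cos(57°) = 1715 km.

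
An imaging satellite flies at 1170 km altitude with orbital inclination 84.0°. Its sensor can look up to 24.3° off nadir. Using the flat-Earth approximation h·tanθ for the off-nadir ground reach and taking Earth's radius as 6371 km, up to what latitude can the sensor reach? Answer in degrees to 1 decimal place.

For a prograde orbit the ground track reaches latitude ±i = ±84.0°.
Sensor half-swath on the ground ≈ 1170·tan(24.3°) = 528 km = 4.75° of latitude.
Maximum observable latitude ≈ 84.0 + 4.75 = 88.8°.

88.8°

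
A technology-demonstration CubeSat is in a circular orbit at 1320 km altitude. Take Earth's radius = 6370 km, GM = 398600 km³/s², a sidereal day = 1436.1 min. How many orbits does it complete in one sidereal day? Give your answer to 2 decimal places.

12.84

Semi-major axis a = 6370 + 1320 = 7690 km. Period T = 2π√(a³/μ) = 2π√(7690³/398600) = 6711.2 s = 111.85 min.
Orbits per sidereal day = 86166 / 6711.2 = 12.839.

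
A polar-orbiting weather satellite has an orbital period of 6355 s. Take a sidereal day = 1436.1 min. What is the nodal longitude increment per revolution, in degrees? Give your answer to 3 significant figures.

During one orbit Earth rotates (6355.0 / 86166) × 360° = 26.55°.

26.6°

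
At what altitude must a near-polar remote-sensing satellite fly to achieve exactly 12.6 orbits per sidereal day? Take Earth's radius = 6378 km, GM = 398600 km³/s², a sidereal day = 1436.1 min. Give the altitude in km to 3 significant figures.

1410 km

Required period T = 86166 / 12.6 = 6838.6 s.
From T = 2π√(a³/μ): a = (μ T²/4π²)^(1/3) = (398600 × 6838.6² / 4π²)^(1/3) = 7787 km.
Altitude h = a − R = 7787 − 6378 = 1409 km.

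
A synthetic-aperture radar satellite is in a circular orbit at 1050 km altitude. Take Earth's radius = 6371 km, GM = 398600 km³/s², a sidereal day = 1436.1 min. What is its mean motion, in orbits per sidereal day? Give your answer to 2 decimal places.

13.54

Semi-major axis a = 6371 + 1050 = 7421 km. Period T = 2π√(a³/μ) = 2π√(7421³/398600) = 6362.2 s = 106.04 min.
Orbits per sidereal day = 86166 / 6362.2 = 13.544.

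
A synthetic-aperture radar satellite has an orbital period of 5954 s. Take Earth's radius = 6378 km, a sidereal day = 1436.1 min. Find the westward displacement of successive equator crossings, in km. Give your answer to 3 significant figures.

2770 km

During one orbit Earth rotates (5954.0 / 86166) × 360° = 24.88°.
At the equator that is 24.88° × (2π·6378/360) km/° = 24.88 × 111.3 = 2769 km.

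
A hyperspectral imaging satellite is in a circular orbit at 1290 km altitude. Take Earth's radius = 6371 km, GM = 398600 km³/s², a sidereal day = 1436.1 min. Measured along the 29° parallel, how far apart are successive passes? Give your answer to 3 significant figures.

2710 km

Semi-major axis a = 6371 + 1290 = 7661 km. Period T = 2π√(a³/μ) = 2π√(7661³/398600) = 6673.3 s = 111.22 min.
Node shift per orbit = (6673.3/86166) × 360° = 27.88°.
Equatorial spacing = 27.88 × 111.2 km/° = 3100 km.
At 29° latitude, spacing = 3100 × cos(29°) = 2712 km.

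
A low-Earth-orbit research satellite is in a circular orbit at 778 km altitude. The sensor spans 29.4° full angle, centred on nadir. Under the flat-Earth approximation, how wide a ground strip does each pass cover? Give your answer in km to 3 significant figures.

Half-angle = 29.4°/2 = 14.7°.
Swath width ≈ 2h·tan(θ/2) = 2 × 778 × tan(14.7°) = 408.2 km.

408 km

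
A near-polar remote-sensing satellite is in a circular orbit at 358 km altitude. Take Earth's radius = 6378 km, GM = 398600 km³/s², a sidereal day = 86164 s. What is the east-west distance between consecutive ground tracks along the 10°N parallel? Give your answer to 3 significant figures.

Semi-major axis a = 6378 + 358 = 6736 km. Period T = 2π√(a³/μ) = 2π√(6736³/398600) = 5501.9 s = 91.70 min.
Node shift per orbit = (5501.9/86164) × 360° = 22.99°.
Equatorial spacing = 22.99 × 111.3 km/° = 2559 km.
At 10° latitude, spacing = 2559 × cos(10°) = 2520 km.

2520 km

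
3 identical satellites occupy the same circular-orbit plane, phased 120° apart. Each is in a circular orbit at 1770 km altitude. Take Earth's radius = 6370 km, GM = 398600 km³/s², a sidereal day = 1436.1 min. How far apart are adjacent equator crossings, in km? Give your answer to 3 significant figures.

Semi-major axis a = 6370 + 1770 = 8140 km. Period T = 2π√(a³/μ) = 2π√(8140³/398600) = 7308.8 s = 121.81 min.
Single-satellite node shift = (7308.8/86166) × 360° = 30.54°.
With 3 satellites evenly phased, successive equator crossings are 30.54/3 = 10.179° apart.
That is 10.179 × 111.2 = 1132 km at the equator.

1130 km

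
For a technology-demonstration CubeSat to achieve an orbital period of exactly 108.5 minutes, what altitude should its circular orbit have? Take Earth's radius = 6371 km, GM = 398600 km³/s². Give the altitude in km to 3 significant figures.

T = 108.5 min = 6510.0 s.
From T = 2π√(a³/μ): a = (μ T²/4π²)^(1/3) = (398600 × 6510.0² / 4π²)^(1/3) = 7536 km.
Altitude h = a − R = 7536 − 6371 = 1165 km.

1160 km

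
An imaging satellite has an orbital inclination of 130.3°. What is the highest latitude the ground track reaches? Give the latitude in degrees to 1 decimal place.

Retrograde orbit: the ground track reaches ±(180° − i) = ±(180 − 130.3) = ±49.7°.

49.7°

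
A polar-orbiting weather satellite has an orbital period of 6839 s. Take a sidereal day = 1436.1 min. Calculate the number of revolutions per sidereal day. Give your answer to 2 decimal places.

12.60

Orbits per sidereal day = 86166 / 6839.0 = 12.599.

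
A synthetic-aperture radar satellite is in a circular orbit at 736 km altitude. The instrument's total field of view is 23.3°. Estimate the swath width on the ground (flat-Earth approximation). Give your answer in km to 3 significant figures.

Half-angle = 23.3°/2 = 11.65°.
Swath width ≈ 2h·tan(θ/2) = 2 × 736 × tan(11.65°) = 303.5 km.

303 km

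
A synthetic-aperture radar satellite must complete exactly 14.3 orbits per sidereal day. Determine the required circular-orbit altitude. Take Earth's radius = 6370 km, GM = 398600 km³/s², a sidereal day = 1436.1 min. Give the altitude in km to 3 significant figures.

787 km

Required period T = 86166 / 14.3 = 6025.6 s.
From T = 2π√(a³/μ): a = (μ T²/4π²)^(1/3) = (398600 × 6025.6² / 4π²)^(1/3) = 7157 km.
Altitude h = a − R = 7157 − 6370 = 787 km.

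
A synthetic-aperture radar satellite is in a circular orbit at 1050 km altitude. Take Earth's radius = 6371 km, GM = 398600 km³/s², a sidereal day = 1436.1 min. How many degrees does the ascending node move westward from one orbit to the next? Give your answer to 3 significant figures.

26.6°

Semi-major axis a = 6371 + 1050 = 7421 km. Period T = 2π√(a³/μ) = 2π√(7421³/398600) = 6362.2 s = 106.04 min.
During one orbit Earth rotates (6362.2 / 86166) × 360° = 26.58°.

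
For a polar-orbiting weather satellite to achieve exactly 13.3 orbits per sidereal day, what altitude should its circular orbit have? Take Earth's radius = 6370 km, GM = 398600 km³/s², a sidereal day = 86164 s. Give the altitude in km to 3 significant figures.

1140 km

Required period T = 86164 / 13.3 = 6478.5 s.
From T = 2π√(a³/μ): a = (μ T²/4π²)^(1/3) = (398600 × 6478.5² / 4π²)^(1/3) = 7511 km.
Altitude h = a − R = 7511 − 6370 = 1141 km.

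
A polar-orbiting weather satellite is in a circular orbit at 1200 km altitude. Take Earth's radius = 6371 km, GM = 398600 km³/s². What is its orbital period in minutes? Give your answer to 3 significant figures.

109 min

Semi-major axis a = 6371 + 1200 = 7571 km. Period T = 2π√(a³/μ) = 2π√(7571³/398600) = 6556.0 s = 109.27 min.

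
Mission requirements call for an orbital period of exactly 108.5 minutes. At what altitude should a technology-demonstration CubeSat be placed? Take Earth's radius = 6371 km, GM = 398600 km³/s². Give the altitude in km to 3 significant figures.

T = 108.5 min = 6510.0 s.
From T = 2π√(a³/μ): a = (μ T²/4π²)^(1/3) = (398600 × 6510.0² / 4π²)^(1/3) = 7536 km.
Altitude h = a − R = 7536 − 6371 = 1165 km.

1160 km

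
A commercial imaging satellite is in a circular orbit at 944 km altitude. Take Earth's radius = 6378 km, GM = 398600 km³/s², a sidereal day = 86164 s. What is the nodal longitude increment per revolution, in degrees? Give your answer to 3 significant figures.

26.1°

Semi-major axis a = 6378 + 944 = 7322 km. Period T = 2π√(a³/μ) = 2π√(7322³/398600) = 6235.3 s = 103.92 min.
During one orbit Earth rotates (6235.3 / 86164) × 360° = 26.05°.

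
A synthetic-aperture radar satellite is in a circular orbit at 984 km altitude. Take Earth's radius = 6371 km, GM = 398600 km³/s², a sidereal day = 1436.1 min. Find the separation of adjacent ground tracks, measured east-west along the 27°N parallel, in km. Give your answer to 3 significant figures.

2600 km

Semi-major axis a = 6371 + 984 = 7355 km. Period T = 2π√(a³/μ) = 2π√(7355³/398600) = 6277.5 s = 104.62 min.
Node shift per orbit = (6277.5/86166) × 360° = 26.23°.
Equatorial spacing = 26.23 × 111.2 km/° = 2916 km.
At 27° latitude, spacing = 2916 × cos(27°) = 2598 km.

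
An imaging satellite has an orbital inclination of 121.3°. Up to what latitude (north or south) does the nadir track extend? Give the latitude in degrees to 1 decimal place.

Retrograde orbit: the ground track reaches ±(180° − i) = ±(180 − 121.3) = ±58.7°.

58.7°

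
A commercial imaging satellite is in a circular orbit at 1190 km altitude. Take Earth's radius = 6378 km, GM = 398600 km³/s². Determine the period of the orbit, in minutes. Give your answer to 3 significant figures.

Semi-major axis a = 6378 + 1190 = 7568 km. Period T = 2π√(a³/μ) = 2π√(7568³/398600) = 6552.1 s = 109.20 min.

109 min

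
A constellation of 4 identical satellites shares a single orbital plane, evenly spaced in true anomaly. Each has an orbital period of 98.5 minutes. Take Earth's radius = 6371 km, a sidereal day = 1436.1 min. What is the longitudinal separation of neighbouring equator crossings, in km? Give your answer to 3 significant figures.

T = 98.5 min = 5910.0 s.
Single-satellite node shift = (5910.0/86166) × 360° = 24.69°.
With 4 satellites evenly phased, successive equator crossings are 24.69/4 = 6.173° apart.
That is 6.173 × 111.2 = 686 km at the equator.

686 km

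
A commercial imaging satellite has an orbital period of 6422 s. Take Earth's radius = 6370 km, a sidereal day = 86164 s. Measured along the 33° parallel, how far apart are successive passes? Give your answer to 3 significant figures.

Node shift per orbit = (6422.0/86164) × 360° = 26.83°.
Equatorial spacing = 26.83 × 111.2 km/° = 2983 km.
At 33° latitude, spacing = 2983 × cos(33°) = 2502 km.

2500 km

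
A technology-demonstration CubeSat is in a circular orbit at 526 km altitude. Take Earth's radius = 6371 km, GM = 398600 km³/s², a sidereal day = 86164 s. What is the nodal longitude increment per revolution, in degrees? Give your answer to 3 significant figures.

23.8°

Semi-major axis a = 6371 + 526 = 6897 km. Period T = 2π√(a³/μ) = 2π√(6897³/398600) = 5700.4 s = 95.01 min.
During one orbit Earth rotates (5700.4 / 86164) × 360° = 23.82°.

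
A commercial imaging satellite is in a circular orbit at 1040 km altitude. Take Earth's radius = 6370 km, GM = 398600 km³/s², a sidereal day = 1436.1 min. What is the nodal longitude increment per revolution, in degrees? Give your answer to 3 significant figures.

Semi-major axis a = 6370 + 1040 = 7410 km. Period T = 2π√(a³/μ) = 2π√(7410³/398600) = 6348.0 s = 105.80 min.
During one orbit Earth rotates (6348.0 / 86166) × 360° = 26.52°.

26.5°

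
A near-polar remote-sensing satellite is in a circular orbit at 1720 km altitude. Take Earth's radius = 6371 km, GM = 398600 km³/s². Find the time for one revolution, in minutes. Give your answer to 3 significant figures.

121 min

Semi-major axis a = 6371 + 1720 = 8091 km. Period T = 2π√(a³/μ) = 2π√(8091³/398600) = 7242.9 s = 120.72 min.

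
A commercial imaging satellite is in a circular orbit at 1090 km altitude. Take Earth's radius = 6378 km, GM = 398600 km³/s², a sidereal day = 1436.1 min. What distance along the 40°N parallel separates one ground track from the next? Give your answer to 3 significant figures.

2290 km

Semi-major axis a = 6378 + 1090 = 7468 km. Period T = 2π√(a³/μ) = 2π√(7468³/398600) = 6422.7 s = 107.05 min.
Node shift per orbit = (6422.7/86166) × 360° = 26.83°.
Equatorial spacing = 26.83 × 111.3 km/° = 2987 km.
At 40° latitude, spacing = 2987 × cos(40°) = 2288 km.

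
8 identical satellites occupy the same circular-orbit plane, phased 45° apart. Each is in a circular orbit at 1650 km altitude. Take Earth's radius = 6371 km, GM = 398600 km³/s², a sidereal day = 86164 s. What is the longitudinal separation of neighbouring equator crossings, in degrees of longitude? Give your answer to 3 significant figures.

Semi-major axis a = 6371 + 1650 = 8021 km. Period T = 2π√(a³/μ) = 2π√(8021³/398600) = 7149.1 s = 119.15 min.
Single-satellite node shift = (7149.1/86164) × 360° = 29.87°.
With 8 satellites evenly phased, successive equator crossings are 29.87/8 = 3.734° apart.

3.73°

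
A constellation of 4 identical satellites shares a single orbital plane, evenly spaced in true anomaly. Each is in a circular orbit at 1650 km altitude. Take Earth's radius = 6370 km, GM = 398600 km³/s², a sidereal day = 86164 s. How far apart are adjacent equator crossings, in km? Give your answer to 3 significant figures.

Semi-major axis a = 6370 + 1650 = 8020 km. Period T = 2π√(a³/μ) = 2π√(8020³/398600) = 7147.8 s = 119.13 min.
Single-satellite node shift = (7147.8/86164) × 360° = 29.86°.
With 4 satellites evenly phased, successive equator crossings are 29.86/4 = 7.466° apart.
That is 7.466 × 111.2 = 830 km at the equator.

830 km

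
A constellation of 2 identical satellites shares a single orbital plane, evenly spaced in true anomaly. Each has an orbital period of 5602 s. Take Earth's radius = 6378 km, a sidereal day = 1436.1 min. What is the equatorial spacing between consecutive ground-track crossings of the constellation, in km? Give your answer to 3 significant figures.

Single-satellite node shift = (5602.0/86166) × 360° = 23.41°.
With 2 satellites evenly phased, successive equator crossings are 23.41/2 = 11.703° apart.
That is 11.703 × 111.3 = 1303 km at the equator.

1300 km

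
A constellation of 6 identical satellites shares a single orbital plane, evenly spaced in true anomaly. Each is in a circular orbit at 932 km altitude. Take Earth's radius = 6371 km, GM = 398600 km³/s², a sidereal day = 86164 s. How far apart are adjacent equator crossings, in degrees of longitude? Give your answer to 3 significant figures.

Semi-major axis a = 6371 + 932 = 7303 km. Period T = 2π√(a³/μ) = 2π√(7303³/398600) = 6211.0 s = 103.52 min.
Single-satellite node shift = (6211.0/86164) × 360° = 25.95°.
With 6 satellites evenly phased, successive equator crossings are 25.95/6 = 4.325° apart.

4.33°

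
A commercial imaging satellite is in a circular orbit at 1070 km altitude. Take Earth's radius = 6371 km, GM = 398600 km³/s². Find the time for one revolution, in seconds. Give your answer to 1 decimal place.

6387.9 seconds

Semi-major axis a = 6371 + 1070 = 7441 km. Period T = 2π√(a³/μ) = 2π√(7441³/398600) = 6387.9 s = 106.47 min.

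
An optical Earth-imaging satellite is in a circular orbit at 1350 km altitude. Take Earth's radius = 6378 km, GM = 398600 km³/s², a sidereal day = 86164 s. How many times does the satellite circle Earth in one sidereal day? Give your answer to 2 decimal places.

Semi-major axis a = 6378 + 1350 = 7728 km. Period T = 2π√(a³/μ) = 2π√(7728³/398600) = 6761.0 s = 112.68 min.
Orbits per sidereal day = 86164 / 6761.0 = 12.744.

12.74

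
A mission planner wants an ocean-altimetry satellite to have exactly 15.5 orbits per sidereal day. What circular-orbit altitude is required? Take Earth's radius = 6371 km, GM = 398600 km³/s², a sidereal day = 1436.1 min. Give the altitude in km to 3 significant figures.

Required period T = 86166 / 15.5 = 5559.1 s.
From T = 2π√(a³/μ): a = (μ T²/4π²)^(1/3) = (398600 × 5559.1² / 4π²)^(1/3) = 6783 km.
Altitude h = a − R = 6783 − 6371 = 412 km.

412 km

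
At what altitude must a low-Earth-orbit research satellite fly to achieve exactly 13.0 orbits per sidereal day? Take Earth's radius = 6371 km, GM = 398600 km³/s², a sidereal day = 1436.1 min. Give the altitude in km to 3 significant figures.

1260 km

Required period T = 86166 / 13.0 = 6628.2 s.
From T = 2π√(a³/μ): a = (μ T²/4π²)^(1/3) = (398600 × 6628.2² / 4π²)^(1/3) = 7626 km.
Altitude h = a − R = 7626 − 6371 = 1255 km.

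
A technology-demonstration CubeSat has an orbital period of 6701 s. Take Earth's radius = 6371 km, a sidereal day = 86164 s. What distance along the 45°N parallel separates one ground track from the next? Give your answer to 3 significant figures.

Node shift per orbit = (6701.0/86164) × 360° = 28.00°.
Equatorial spacing = 28.00 × 111.2 km/° = 3113 km.
At 45° latitude, spacing = 3113 × cos(45°) = 2201 km.

2200 km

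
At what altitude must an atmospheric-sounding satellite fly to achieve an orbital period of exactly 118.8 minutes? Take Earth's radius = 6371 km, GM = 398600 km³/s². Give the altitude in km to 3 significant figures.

1630 km

T = 118.8 min = 7128.0 s.
From T = 2π√(a³/μ): a = (μ T²/4π²)^(1/3) = (398600 × 7128.0² / 4π²)^(1/3) = 8005 km.
Altitude h = a − R = 8005 − 6371 = 1634 km.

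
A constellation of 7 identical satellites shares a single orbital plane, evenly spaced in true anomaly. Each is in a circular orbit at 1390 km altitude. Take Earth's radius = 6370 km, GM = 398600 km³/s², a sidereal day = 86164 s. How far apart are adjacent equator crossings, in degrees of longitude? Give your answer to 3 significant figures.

4.06°

Semi-major axis a = 6370 + 1390 = 7760 km. Period T = 2π√(a³/μ) = 2π√(7760³/398600) = 6803.1 s = 113.38 min.
Single-satellite node shift = (6803.1/86164) × 360° = 28.42°.
With 7 satellites evenly phased, successive equator crossings are 28.42/7 = 4.061° apart.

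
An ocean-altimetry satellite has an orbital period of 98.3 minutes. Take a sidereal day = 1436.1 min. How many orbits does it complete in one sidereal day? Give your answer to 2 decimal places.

T = 98.3 min = 5898.0 s.
Orbits per sidereal day = 86166 / 5898.0 = 14.609.

14.61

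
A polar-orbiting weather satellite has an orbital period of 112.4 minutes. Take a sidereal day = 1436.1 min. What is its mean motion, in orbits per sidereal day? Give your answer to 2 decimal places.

12.78

T = 112.4 min = 6744.0 s.
Orbits per sidereal day = 86166 / 6744.0 = 12.777.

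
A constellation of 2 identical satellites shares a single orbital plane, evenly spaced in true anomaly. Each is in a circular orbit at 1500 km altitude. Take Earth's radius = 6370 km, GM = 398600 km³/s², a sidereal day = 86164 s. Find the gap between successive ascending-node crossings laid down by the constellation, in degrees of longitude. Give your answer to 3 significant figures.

Semi-major axis a = 6370 + 1500 = 7870 km. Period T = 2π√(a³/μ) = 2π√(7870³/398600) = 6948.2 s = 115.80 min.
Single-satellite node shift = (6948.2/86164) × 360° = 29.03°.
With 2 satellites evenly phased, successive equator crossings are 29.03/2 = 14.515° apart.

14.5°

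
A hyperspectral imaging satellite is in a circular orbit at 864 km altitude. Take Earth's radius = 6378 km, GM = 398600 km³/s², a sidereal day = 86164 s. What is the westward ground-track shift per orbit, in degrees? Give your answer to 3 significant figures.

25.6°

Semi-major axis a = 6378 + 864 = 7242 km. Period T = 2π√(a³/μ) = 2π√(7242³/398600) = 6133.4 s = 102.22 min.
During one orbit Earth rotates (6133.4 / 86164) × 360° = 25.63°.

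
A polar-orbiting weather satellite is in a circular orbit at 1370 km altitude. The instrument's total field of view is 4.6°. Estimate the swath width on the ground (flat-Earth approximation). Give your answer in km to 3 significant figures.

110 km

Half-angle = 4.6°/2 = 2.3°.
Swath width ≈ 2h·tan(θ/2) = 2 × 1370 × tan(2.3°) = 110.0 km.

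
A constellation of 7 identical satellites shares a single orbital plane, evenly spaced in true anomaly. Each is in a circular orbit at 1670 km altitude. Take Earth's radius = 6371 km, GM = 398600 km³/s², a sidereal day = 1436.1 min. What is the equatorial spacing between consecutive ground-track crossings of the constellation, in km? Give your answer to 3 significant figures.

Semi-major axis a = 6371 + 1670 = 8041 km. Period T = 2π√(a³/μ) = 2π√(8041³/398600) = 7175.9 s = 119.60 min.
Single-satellite node shift = (7175.9/86166) × 360° = 29.98°.
With 7 satellites evenly phased, successive equator crossings are 29.98/7 = 4.283° apart.
That is 4.283 × 111.2 = 476 km at the equator.

476 km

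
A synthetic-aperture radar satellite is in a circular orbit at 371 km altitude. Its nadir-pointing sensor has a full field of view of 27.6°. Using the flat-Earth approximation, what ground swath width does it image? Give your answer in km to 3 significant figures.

182 km

Half-angle = 27.6°/2 = 13.8°.
Swath width ≈ 2h·tan(θ/2) = 2 × 371 × tan(13.8°) = 182.3 km.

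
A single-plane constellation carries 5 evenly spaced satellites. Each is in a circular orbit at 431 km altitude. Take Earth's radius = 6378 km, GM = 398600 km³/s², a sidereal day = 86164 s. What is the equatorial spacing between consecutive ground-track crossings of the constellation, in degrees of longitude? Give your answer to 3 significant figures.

Semi-major axis a = 6378 + 431 = 6809 km. Period T = 2π√(a³/μ) = 2π√(6809³/398600) = 5591.6 s = 93.19 min.
Single-satellite node shift = (5591.6/86164) × 360° = 23.36°.
With 5 satellites evenly phased, successive equator crossings are 23.36/5 = 4.672° apart.

4.67°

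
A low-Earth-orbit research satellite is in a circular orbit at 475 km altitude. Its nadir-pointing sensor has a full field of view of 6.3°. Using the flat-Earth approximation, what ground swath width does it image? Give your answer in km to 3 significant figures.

Half-angle = 6.3°/2 = 3.15°.
Swath width ≈ 2h·tan(θ/2) = 2 × 475 × tan(3.15°) = 52.3 km.

52.3 km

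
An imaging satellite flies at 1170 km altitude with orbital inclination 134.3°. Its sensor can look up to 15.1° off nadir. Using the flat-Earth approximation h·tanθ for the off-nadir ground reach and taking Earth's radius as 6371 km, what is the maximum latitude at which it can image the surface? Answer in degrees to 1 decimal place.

Retrograde orbit: the ground track reaches ±(180° − i) = ±(180 − 134.3) = ±45.7°.
Sensor half-swath on the ground ≈ 1170·tan(15.1°) = 316 km = 2.84° of latitude.
Maximum observable latitude ≈ 45.7 + 2.84 = 48.5°.

48.5°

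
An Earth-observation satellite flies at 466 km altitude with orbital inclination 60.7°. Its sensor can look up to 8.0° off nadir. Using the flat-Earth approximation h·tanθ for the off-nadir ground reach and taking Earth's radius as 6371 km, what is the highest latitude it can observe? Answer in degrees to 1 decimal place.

61.3°

For a prograde orbit the ground track reaches latitude ±i = ±60.7°.
Sensor half-swath on the ground ≈ 466·tan(8.0°) = 65 km = 0.59° of latitude.
Maximum observable latitude ≈ 60.7 + 0.59 = 61.3°.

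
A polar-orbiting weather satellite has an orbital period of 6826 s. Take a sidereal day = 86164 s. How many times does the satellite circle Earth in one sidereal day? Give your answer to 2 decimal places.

Orbits per sidereal day = 86164 / 6826.0 = 12.623.

12.62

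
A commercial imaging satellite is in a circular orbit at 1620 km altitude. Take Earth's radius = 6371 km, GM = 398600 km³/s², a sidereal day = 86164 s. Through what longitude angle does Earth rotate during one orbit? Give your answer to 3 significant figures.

Semi-major axis a = 6371 + 1620 = 7991 km. Period T = 2π√(a³/μ) = 2π√(7991³/398600) = 7109.1 s = 118.48 min.
During one orbit Earth rotates (7109.1 / 86164) × 360° = 29.70°.

29.7°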